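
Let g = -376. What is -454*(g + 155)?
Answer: 100334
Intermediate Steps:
-454*(g + 155) = -454*(-376 + 155) = -454*(-221) = 100334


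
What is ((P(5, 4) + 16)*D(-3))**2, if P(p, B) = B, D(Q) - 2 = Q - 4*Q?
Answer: 48400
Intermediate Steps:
D(Q) = 2 - 3*Q (D(Q) = 2 + (Q - 4*Q) = 2 - 3*Q)
((P(5, 4) + 16)*D(-3))**2 = ((4 + 16)*(2 - 3*(-3)))**2 = (20*(2 + 9))**2 = (20*11)**2 = 220**2 = 48400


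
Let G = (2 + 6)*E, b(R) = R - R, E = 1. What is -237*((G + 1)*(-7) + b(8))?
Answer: 14931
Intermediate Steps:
b(R) = 0
G = 8 (G = (2 + 6)*1 = 8*1 = 8)
-237*((G + 1)*(-7) + b(8)) = -237*((8 + 1)*(-7) + 0) = -237*(9*(-7) + 0) = -237*(-63 + 0) = -237*(-63) = 14931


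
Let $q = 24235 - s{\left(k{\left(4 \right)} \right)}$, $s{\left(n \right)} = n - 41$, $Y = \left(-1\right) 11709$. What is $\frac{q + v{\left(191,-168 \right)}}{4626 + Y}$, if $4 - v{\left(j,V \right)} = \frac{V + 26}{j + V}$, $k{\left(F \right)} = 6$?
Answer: $- \frac{186148}{54303} \approx -3.428$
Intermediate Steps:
$Y = -11709$
$s{\left(n \right)} = -41 + n$
$v{\left(j,V \right)} = 4 - \frac{26 + V}{V + j}$ ($v{\left(j,V \right)} = 4 - \frac{V + 26}{j + V} = 4 - \frac{26 + V}{V + j}$)
$q = 24270$ ($q = 24235 - \left(-41 + 6\right) = 24235 - -35 = 24235 + 35 = 24270$)
$\frac{q + v{\left(191,-168 \right)}}{4626 + Y} = \frac{24270 + \frac{-26 + 3 \left(-168\right) + 4 \cdot 191}{-168 + 191}}{4626 - 11709} = \frac{24270 + \frac{-26 - 504 + 764}{23}}{-7083} = \left(24270 + \frac{1}{23} \cdot 234\right) \left(- \frac{1}{7083}\right) = \left(24270 + \frac{234}{23}\right) \left(- \frac{1}{7083}\right) = \frac{558444}{23} \left(- \frac{1}{7083}\right) = - \frac{186148}{54303}$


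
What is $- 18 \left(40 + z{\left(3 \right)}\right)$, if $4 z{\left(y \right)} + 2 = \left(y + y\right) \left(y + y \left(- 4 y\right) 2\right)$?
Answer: $1152$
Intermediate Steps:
$z{\left(y \right)} = - \frac{1}{2} + \frac{y \left(y - 8 y^{2}\right)}{2}$ ($z{\left(y \right)} = - \frac{1}{2} + \frac{\left(y + y\right) \left(y + y \left(- 4 y\right) 2\right)}{4} = - \frac{1}{2} + \frac{2 y \left(y + - 4 y^{2} \cdot 2\right)}{4} = - \frac{1}{2} + \frac{2 y \left(y - 8 y^{2}\right)}{4} = - \frac{1}{2} + \frac{y \left(y - 8 y^{2}\right)}{2}$)
$- 18 \left(40 + z{\left(3 \right)}\right) = - 18 \left(40 - \left(\frac{1}{2} + 108 - \frac{9}{2}\right)\right) = - 18 \left(40 - 104\right) = \left(-18\right) \left(-64\right) = 1152$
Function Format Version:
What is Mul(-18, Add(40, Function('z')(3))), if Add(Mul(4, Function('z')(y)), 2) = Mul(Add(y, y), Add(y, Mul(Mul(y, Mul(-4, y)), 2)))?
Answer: 1152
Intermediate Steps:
Function('z')(y) = Add(Rational(-1, 2), Mul(Rational(1, 2), y, Add(y, Mul(-8, Pow(y, 2))))) (Function('z')(y) = Add(Rational(-1, 2), Mul(Rational(1, 4), Mul(Add(y, y), Add(y, Mul(Mul(y, Mul(-4, y)), 2))))) = Add(Rational(-1, 2), Mul(Rational(1, 4), Mul(Mul(2, y), Add(y, Mul(Mul(-4, Pow(y, 2)), 2))))) = Add(Rational(-1, 2), Mul(Rational(1, 4), Mul(Mul(2, y), Add(y, Mul(-8, Pow(y, 2)))))) = Add(Rational(-1, 2), Mul(Rational(1, 4), Mul(2, y, Add(y, Mul(-8, Pow(y, 2)))))) = Add(Rational(-1, 2), Mul(Rational(1, 2), y, Add(y, Mul(-8, Pow(y, 2))))))
Mul(-18, Add(40, Function('z')(3))) = Mul(-18, Add(40, Add(Rational(-1, 2), Mul(Rational(1, 2), Pow(3, 2)), Mul(-4, Pow(3, 3))))) = Mul(-18, Add(40, Add(Rational(-1, 2), Mul(Rational(1, 2), 9), Mul(-4, 27)))) = Mul(-18, Add(40, Add(Rational(-1, 2), Rational(9, 2), -108))) = Mul(-18, Add(40, -104)) = Mul(-18, -64) = 1152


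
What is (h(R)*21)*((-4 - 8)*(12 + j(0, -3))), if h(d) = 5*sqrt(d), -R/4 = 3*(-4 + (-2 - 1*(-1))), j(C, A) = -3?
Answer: -22680*sqrt(15) ≈ -87839.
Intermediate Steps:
R = 60 (R = -12*(-4 + (-2 - 1*(-1))) = -12*(-4 + (-2 + 1)) = -12*(-4 - 1) = -12*(-5) = -4*(-15) = 60)
(h(R)*21)*((-4 - 8)*(12 + j(0, -3))) = ((5*sqrt(60))*21)*((-4 - 8)*(12 - 3)) = ((5*(2*sqrt(15)))*21)*(-12*9) = ((10*sqrt(15))*21)*(-108) = (210*sqrt(15))*(-108) = -22680*sqrt(15)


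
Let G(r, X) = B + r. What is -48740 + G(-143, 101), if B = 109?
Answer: -48774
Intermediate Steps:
G(r, X) = 109 + r
-48740 + G(-143, 101) = -48740 + (109 - 143) = -48740 - 34 = -48774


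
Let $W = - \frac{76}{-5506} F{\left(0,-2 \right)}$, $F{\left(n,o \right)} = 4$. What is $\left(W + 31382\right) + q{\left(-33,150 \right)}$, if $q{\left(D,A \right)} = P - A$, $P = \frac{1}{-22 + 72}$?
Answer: $\frac{4299095153}{137650} \approx 31232.0$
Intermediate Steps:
$P = \frac{1}{50} \approx 0.02$
$W = \frac{152}{2753}$ ($W = - \frac{76}{-5506} \cdot 4 = \left(-76\right) \left(- \frac{1}{5506}\right) 4 = \frac{38}{2753} \cdot 4 = \frac{152}{2753} \approx 0.055212$)
$q{\left(D,A \right)} = \frac{1}{50} - A$
$\left(W + 31382\right) + q{\left(-33,150 \right)} = \left(\frac{152}{2753} + 31382\right) + \left(\frac{1}{50} - 150\right) = \frac{86394798}{2753} + \left(\frac{1}{50} - 150\right) = \frac{86394798}{2753} - \frac{7499}{50} = \frac{4299095153}{137650}$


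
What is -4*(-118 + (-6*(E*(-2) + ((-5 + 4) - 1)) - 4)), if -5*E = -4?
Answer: 2008/5 ≈ 401.60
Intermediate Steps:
E = ⅘ (E = -⅕*(-4) = ⅘ ≈ 0.80000)
-4*(-118 + (-6*(E*(-2) + ((-5 + 4) - 1)) - 4)) = -4*(-118 + (-6*((⅘)*(-2) + ((-5 + 4) - 1)) - 4)) = -4*(-118 + (-6*(-8/5 + (-1 - 1)) - 4)) = -4*(-118 + (-6*(-8/5 - 2) - 4)) = -4*(-118 + (-6*(-18/5) - 4)) = -4*(-118 + (108/5 - 4)) = -4*(-118 + 88/5) = -4*(-502/5) = 2008/5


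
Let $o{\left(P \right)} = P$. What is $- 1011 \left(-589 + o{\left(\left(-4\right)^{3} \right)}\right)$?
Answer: $660183$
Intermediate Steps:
$- 1011 \left(-589 + o{\left(\left(-4\right)^{3} \right)}\right) = - 1011 \left(-589 + \left(-4\right)^{3}\right) = - 1011 \left(-589 - 64\right) = \left(-1011\right) \left(-653\right) = 660183$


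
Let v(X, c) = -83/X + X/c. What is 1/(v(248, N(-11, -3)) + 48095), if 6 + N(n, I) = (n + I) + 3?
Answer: 4216/202705605 ≈ 2.0799e-5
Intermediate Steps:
N(n, I) = -3 + I + n (N(n, I) = -6 + ((n + I) + 3) = -6 + ((I + n) + 3) = -6 + (3 + I + n) = -3 + I + n)
1/(v(248, N(-11, -3)) + 48095) = 1/((-83/248 + 248/(-3 - 3 - 11)) + 48095) = 1/((-83*1/248 + 248/(-17)) + 48095) = 1/((-83/248 + 248*(-1/17)) + 48095) = 1/((-83/248 - 248/17) + 48095) = 1/(-62915/4216 + 48095) = 1/(202705605/4216) = 4216/202705605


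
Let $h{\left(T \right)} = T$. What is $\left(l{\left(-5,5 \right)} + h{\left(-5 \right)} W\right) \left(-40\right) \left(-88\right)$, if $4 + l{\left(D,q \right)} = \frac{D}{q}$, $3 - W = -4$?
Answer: $-140800$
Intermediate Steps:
$W = 7$ ($W = 3 - -4 = 3 + 4 = 7$)
$l{\left(D,q \right)} = -4 + \frac{D}{q}$
$\left(l{\left(-5,5 \right)} + h{\left(-5 \right)} W\right) \left(-40\right) \left(-88\right) = \left(\left(-4 - \frac{5}{5}\right) - 35\right) \left(-40\right) \left(-88\right) = \left(\left(-4 - 1\right) - 35\right) \left(-40\right) \left(-88\right) = \left(-5 - 35\right) \left(-40\right) \left(-88\right) = \left(-40\right) \left(-40\right) \left(-88\right) = 1600 \left(-88\right) = -140800$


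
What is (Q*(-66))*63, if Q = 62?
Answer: -257796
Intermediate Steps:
(Q*(-66))*63 = (62*(-66))*63 = -4092*63 = -257796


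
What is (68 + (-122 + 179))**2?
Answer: 15625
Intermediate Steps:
(68 + (-122 + 179))**2 = (68 + 57)**2 = 125**2 = 15625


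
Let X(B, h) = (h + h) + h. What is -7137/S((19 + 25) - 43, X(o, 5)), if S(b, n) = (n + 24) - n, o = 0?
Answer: -2379/8 ≈ -297.38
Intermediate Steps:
X(B, h) = 3*h (X(B, h) = 2*h + h = 3*h)
S(b, n) = 24 (S(b, n) = (24 + n) - n = 24)
-7137/S((19 + 25) - 43, X(o, 5)) = -7137/24 = -7137*1/24 = -2379/8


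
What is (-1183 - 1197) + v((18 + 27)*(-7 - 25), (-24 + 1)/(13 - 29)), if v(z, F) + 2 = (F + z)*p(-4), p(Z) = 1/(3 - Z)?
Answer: -289801/112 ≈ -2587.5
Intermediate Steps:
v(z, F) = -2 + F/7 + z/7 (v(z, F) = -2 + (F + z)*(-1/(-3 - 4)) = -2 + (F + z)*(-1/(-7)) = -2 + (F + z)*(-1*(-⅐)) = -2 + (F + z)*(⅐) = -2 + (F/7 + z/7) = -2 + F/7 + z/7)
(-1183 - 1197) + v((18 + 27)*(-7 - 25), (-24 + 1)/(13 - 29)) = (-1183 - 1197) + (-2 + ((-24 + 1)/(13 - 29))/7 + ((18 + 27)*(-7 - 25))/7) = -2380 + (-2 + (-23/(-16))/7 + (45*(-32))/7) = -2380 + (-2 + (-23*(-1/16))/7 + (⅐)*(-1440)) = -2380 + (-2 + (⅐)*(23/16) - 1440/7) = -2380 + (-2 + 23/112 - 1440/7) = -2380 - 23241/112 = -289801/112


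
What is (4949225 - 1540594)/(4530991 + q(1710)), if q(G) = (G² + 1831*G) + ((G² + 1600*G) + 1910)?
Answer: 3408631/16248111 ≈ 0.20979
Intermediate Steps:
q(G) = 1910 + 2*G² + 3431*G (q(G) = (G² + 1831*G) + (1910 + G² + 1600*G) = 1910 + 2*G² + 3431*G)
(4949225 - 1540594)/(4530991 + q(1710)) = (4949225 - 1540594)/(4530991 + (1910 + 2*1710² + 3431*1710)) = 3408631/(4530991 + (1910 + 2*2924100 + 5867010)) = 3408631/(4530991 + (1910 + 5848200 + 5867010)) = 3408631/(4530991 + 11717120) = 3408631/16248111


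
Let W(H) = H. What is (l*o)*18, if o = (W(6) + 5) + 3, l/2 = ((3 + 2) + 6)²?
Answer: 60984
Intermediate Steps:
l = 242 (l = 2*((3 + 2) + 6)² = 2*(5 + 6)² = 2*11² = 2*121 = 242)
o = 14 (o = (6 + 5) + 3 = 11 + 3 = 14)
(l*o)*18 = (242*14)*18 = 3388*18 = 60984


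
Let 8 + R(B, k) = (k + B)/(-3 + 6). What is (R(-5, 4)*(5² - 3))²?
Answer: 302500/9 ≈ 33611.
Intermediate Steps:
R(B, k) = -8 + B/3 + k/3 (R(B, k) = -8 + (k + B)/(-3 + 6) = -8 + (B + k)/3 = -8 + (B + k)*(⅓) = -8 + (B/3 + k/3) = -8 + B/3 + k/3)
(R(-5, 4)*(5² - 3))² = ((-8 + (⅓)*(-5) + (⅓)*4)*(5² - 3))² = ((-8 - 5/3 + 4/3)*(25 - 3))² = (-25/3*22)² = (-550/3)² = 302500/9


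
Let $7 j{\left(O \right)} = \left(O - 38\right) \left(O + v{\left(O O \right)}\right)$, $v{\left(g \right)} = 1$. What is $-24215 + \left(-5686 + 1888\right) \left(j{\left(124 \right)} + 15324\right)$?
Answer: $- \frac{448401869}{7} \approx -6.4057 \cdot 10^{7}$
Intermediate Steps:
$j{\left(O \right)} = \frac{\left(1 + O\right) \left(-38 + O\right)}{7}$ ($j{\left(O \right)} = \frac{\left(O - 38\right) \left(O + 1\right)}{7} = \frac{\left(-38 + O\right) \left(1 + O\right)}{7} = \frac{\left(1 + O\right) \left(-38 + O\right)}{7}$)
$-24215 + \left(-5686 + 1888\right) \left(j{\left(124 \right)} + 15324\right) = -24215 + \left(-5686 + 1888\right) \left(\left(- \frac{38}{7} - \frac{4588}{7} + \frac{124^{2}}{7}\right) + 15324\right) = -24215 - 3798 \left(\left(- \frac{38}{7} - \frac{4588}{7} + \frac{1}{7} \cdot 15376\right) + 15324\right) = -24215 - 3798 \left(\left(- \frac{38}{7} - \frac{4588}{7} + \frac{15376}{7}\right) + 15324\right) = -24215 - 3798 \left(\frac{10750}{7} + 15324\right) = -24215 - \frac{448232364}{7} = - \frac{448401869}{7}$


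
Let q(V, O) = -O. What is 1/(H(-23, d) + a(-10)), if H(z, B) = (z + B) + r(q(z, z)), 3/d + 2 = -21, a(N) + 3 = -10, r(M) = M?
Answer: -23/302 ≈ -0.076159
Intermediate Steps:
a(N) = -13 (a(N) = -3 - 10 = -13)
d = -3/23 (d = 3/(-2 - 21) = 3/(-23) = 3*(-1/23) = -3/23 ≈ -0.13043)
H(z, B) = B (H(z, B) = (z + B) - z = (B + z) - z = B)
1/(H(-23, d) + a(-10)) = 1/(-3/23 - 13) = 1/(-302/23) = -23/302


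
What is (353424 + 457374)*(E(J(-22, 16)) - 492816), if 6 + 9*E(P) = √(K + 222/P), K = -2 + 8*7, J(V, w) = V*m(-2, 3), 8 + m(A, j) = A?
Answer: -399574767700 + 135133*√665610/165 ≈ -3.9957e+11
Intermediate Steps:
m(A, j) = -8 + A
J(V, w) = -10*V (J(V, w) = V*(-8 - 2) = V*(-10) = -10*V)
K = 54 (K = -2 + 56 = 54)
E(P) = -⅔ + √(54 + 222/P)/9
(353424 + 457374)*(E(J(-22, 16)) - 492816) = (353424 + 457374)*((-⅔ + √6*√((37 + 9*(-10*(-22)))/((-10*(-22))))/9) - 492816) = 810798*((-⅔ + √6*√((37 + 9*220)/220)/9) - 492816) = 810798*((-⅔ + √6*√((37 + 1980)/220)/9) - 492816) = 810798*((-⅔ + √6*√((1/220)*2017)/9) - 492816) = 810798*((-⅔ + √6*√(2017/220)/9) - 492816) = 810798*((-⅔ + √6*(√110935/110)/9) - 492816) = 810798*((-⅔ + √665610/990) - 492816) = 810798*(-1478450/3 + √665610/990) = -399574767700 + 135133*√665610/165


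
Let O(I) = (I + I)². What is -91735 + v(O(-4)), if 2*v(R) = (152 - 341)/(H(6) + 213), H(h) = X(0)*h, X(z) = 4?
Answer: -14494193/158 ≈ -91735.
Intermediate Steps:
O(I) = 4*I² (O(I) = (2*I)² = 4*I²)
H(h) = 4*h
v(R) = -63/158 (v(R) = ((152 - 341)/(4*6 + 213))/2 = (-189/(24 + 213))/2 = (-189/237)/2 = (-189*1/237)/2 = (½)*(-63/79) = -63/158)
-91735 + v(O(-4)) = -91735 - 63/158 = -14494193/158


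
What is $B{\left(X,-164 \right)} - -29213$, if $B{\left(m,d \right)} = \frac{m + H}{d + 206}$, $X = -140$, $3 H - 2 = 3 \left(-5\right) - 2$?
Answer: $\frac{1226801}{42} \approx 29210.0$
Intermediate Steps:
$H = -5$ ($H = \frac{2}{3} + \frac{3 \left(-5\right) - 2}{3} = \frac{2}{3} + \frac{-15 - 2}{3} = \frac{2}{3} + \frac{1}{3} \left(-17\right) = \frac{2}{3} - \frac{17}{3} = -5$)
$B{\left(m,d \right)} = \frac{-5 + m}{206 + d}$ ($B{\left(m,d \right)} = \frac{m - 5}{d + 206} = \frac{-5 + m}{206 + d}$)
$B{\left(X,-164 \right)} - -29213 = \frac{-5 - 140}{206 - 164} - -29213 = \frac{1}{42} \left(-145\right) + 29213 = - \frac{145}{42} + 29213 = \frac{1226801}{42}$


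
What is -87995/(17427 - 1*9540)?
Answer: -87995/7887 ≈ -11.157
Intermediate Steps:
-87995/(17427 - 1*9540) = -87995/(17427 - 9540) = -87995/7887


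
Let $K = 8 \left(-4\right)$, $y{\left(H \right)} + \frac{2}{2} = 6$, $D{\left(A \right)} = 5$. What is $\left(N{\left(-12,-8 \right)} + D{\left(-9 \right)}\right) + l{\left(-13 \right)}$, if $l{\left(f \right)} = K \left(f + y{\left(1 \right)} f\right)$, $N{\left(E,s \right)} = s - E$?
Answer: $2505$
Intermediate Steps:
$y{\left(H \right)} = 5$ ($y{\left(H \right)} = -1 + 6 = 5$)
$K = -32$
$l{\left(f \right)} = - 192 f$ ($l{\left(f \right)} = - 32 \left(f + 5 f\right) = - 32 \cdot 6 f = - 192 f$)
$\left(N{\left(-12,-8 \right)} + D{\left(-9 \right)}\right) + l{\left(-13 \right)} = \left(\left(-8 - -12\right) + 5\right) - -2496 = \left(\left(-8 + 12\right) + 5\right) + 2496 = \left(4 + 5\right) + 2496 = 9 + 2496 = 2505$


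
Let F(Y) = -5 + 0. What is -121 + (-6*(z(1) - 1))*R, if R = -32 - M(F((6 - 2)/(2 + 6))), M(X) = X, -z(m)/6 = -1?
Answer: 689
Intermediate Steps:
z(m) = 6 (z(m) = -6*(-1) = 6)
F(Y) = -5
R = -27 (R = -32 - 1*(-5) = -32 + 5 = -27)
-121 + (-6*(z(1) - 1))*R = -121 - 6*(6 - 1)*(-27) = -121 - 6*5*(-27) = -121 - 30*(-27) = -121 + 810 = 689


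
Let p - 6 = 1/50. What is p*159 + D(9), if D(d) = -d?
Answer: 47409/50 ≈ 948.18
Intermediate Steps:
p = 301/50 (p = 6 + 1/50 = 301/50 ≈ 6.0200)
p*159 + D(9) = (301/50)*159 - 1*9 = 47859/50 - 9 = 47409/50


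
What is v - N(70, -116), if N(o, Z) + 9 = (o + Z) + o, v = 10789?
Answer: 10774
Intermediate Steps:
N(o, Z) = -9 + Z + 2*o (N(o, Z) = -9 + ((o + Z) + o) = -9 + ((Z + o) + o) = -9 + (Z + 2*o) = -9 + Z + 2*o)
v - N(70, -116) = 10789 - (-9 - 116 + 2*70) = 10789 - (-9 - 116 + 140) = 10789 - 1*15 = 10789 - 15 = 10774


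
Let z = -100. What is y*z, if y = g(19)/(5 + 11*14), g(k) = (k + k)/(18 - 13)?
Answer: -760/159 ≈ -4.7799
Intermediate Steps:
g(k) = 2*k/5 (g(k) = (2*k)/5 = (2*k)*(⅕) = 2*k/5)
y = 38/795 (y = ((⅖)*19)/(5 + 11*14) = 38/(5*(5 + 154)) = (38/5)/159 = (38/5)*(1/159) = 38/795 ≈ 0.047799)
y*z = (38/795)*(-100) = -760/159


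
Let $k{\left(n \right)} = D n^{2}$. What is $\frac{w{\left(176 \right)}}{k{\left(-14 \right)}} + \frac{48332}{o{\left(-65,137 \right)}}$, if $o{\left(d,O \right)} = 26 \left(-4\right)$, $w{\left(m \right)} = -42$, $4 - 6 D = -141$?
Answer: $- \frac{12264479}{26390} \approx -464.74$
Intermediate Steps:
$D = \frac{145}{6}$ ($D = \frac{2}{3} - - \frac{47}{2} = \frac{2}{3} + \frac{47}{2} = \frac{145}{6} \approx 24.167$)
$k{\left(n \right)} = \frac{145 n^{2}}{6}$
$o{\left(d,O \right)} = -104$
$\frac{w{\left(176 \right)}}{k{\left(-14 \right)}} + \frac{48332}{o{\left(-65,137 \right)}} = - \frac{42}{\frac{145}{6} \left(-14\right)^{2}} + \frac{48332}{-104} = - \frac{42}{\frac{145}{6} \cdot 196} + 48332 \left(- \frac{1}{104}\right) = - \frac{42}{\frac{14210}{3}} - \frac{12083}{26} = \left(-42\right) \frac{3}{14210} - \frac{12083}{26} = - \frac{9}{1015} - \frac{12083}{26} = - \frac{12264479}{26390}$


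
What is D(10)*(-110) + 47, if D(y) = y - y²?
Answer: 9947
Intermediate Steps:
D(10)*(-110) + 47 = (10*(1 - 1*10))*(-110) + 47 = (10*(1 - 10))*(-110) + 47 = (10*(-9))*(-110) + 47 = -90*(-110) + 47 = 9900 + 47 = 9947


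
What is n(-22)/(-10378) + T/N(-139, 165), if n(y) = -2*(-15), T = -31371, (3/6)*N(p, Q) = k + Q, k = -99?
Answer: -54262033/228316 ≈ -237.66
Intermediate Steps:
N(p, Q) = -198 + 2*Q (N(p, Q) = 2*(-99 + Q) = -198 + 2*Q)
n(y) = 30
n(-22)/(-10378) + T/N(-139, 165) = 30/(-10378) - 31371/(-198 + 2*165) = 30*(-1/10378) - 31371/(-198 + 330) = -15/5189 - 31371/132 = -15/5189 - 31371*1/132 = -15/5189 - 10457/44 = -54262033/228316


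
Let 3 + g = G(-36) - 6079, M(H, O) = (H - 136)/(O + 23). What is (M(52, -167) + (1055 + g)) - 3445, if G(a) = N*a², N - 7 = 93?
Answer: 1453543/12 ≈ 1.2113e+5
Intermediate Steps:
N = 100 (N = 7 + 93 = 100)
M(H, O) = (-136 + H)/(23 + O)
G(a) = 100*a²
g = 123518 (g = -3 + (100*(-36)² - 6079) = -3 + (100*1296 - 6079) = -3 + (129600 - 6079) = -3 + 123521 = 123518)
(M(52, -167) + (1055 + g)) - 3445 = ((-136 + 52)/(23 - 167) + (1055 + 123518)) - 3445 = (-84/(-144) + 124573) - 3445 = (-1/144*(-84) + 124573) - 3445 = (7/12 + 124573) - 3445 = 1494883/12 - 3445 = 1453543/12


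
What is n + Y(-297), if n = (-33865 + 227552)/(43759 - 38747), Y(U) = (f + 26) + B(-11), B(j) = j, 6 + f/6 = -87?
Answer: -2527829/5012 ≈ -504.36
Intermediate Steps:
f = -558 (f = -36 + 6*(-87) = -36 - 522 = -558)
Y(U) = -543 (Y(U) = (-558 + 26) - 11 = -532 - 11 = -543)
n = 193687/5012 ≈ 38.645
n + Y(-297) = 193687/5012 - 543 = -2527829/5012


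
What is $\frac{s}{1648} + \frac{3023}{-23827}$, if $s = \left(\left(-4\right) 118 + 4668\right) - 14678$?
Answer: $- \frac{127368259}{19633448} \approx -6.4873$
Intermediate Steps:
$s = -10482$ ($s = \left(-472 + 4668\right) - 14678 = 4196 - 14678 = -10482$)
$\frac{s}{1648} + \frac{3023}{-23827} = - \frac{10482}{1648} + \frac{3023}{-23827} = \left(-10482\right) \frac{1}{1648} + 3023 \left(- \frac{1}{23827}\right) = - \frac{5241}{824} - \frac{3023}{23827} = - \frac{127368259}{19633448}$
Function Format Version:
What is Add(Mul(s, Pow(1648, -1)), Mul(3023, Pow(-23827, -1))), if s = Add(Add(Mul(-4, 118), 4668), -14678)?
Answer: Rational(-127368259, 19633448) ≈ -6.4873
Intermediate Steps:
s = -10482 (s = Add(Add(-472, 4668), -14678) = Add(4196, -14678) = -10482)
Add(Mul(s, Pow(1648, -1)), Mul(3023, Pow(-23827, -1))) = Add(Mul(-10482, Pow(1648, -1)), Mul(3023, Pow(-23827, -1))) = Add(Mul(-10482, Rational(1, 1648)), Mul(3023, Rational(-1, 23827))) = Add(Rational(-5241, 824), Rational(-3023, 23827)) = Rational(-127368259, 19633448)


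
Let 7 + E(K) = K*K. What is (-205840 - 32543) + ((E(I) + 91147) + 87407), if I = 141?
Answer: -39955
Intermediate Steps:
E(K) = -7 + K² (E(K) = -7 + K*K = -7 + K²)
(-205840 - 32543) + ((E(I) + 91147) + 87407) = (-205840 - 32543) + (((-7 + 141²) + 91147) + 87407) = -238383 + (((-7 + 19881) + 91147) + 87407) = -238383 + ((19874 + 91147) + 87407) = -238383 + (111021 + 87407) = -238383 + 198428 = -39955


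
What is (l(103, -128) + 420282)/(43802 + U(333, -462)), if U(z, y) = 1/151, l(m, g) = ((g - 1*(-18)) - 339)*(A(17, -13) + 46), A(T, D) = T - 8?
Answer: 59733637/6614103 ≈ 9.0313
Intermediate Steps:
A(T, D) = -8 + T
l(m, g) = -17655 + 55*g (l(m, g) = ((g - 1*(-18)) - 339)*((-8 + 17) + 46) = ((g + 18) - 339)*(9 + 46) = ((18 + g) - 339)*55 = (-321 + g)*55 = -17655 + 55*g)
U(z, y) = 1/151
(l(103, -128) + 420282)/(43802 + U(333, -462)) = ((-17655 + 55*(-128)) + 420282)/(43802 + 1/151) = ((-17655 - 7040) + 420282)/(6614103/151) = (-24695 + 420282)*(151/6614103) = 395587*(151/6614103) = 59733637/6614103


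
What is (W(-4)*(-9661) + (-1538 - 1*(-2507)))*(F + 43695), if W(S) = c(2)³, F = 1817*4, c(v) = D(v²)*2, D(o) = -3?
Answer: 106397748435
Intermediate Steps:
c(v) = -6 (c(v) = -3*2 = -6)
F = 7268
W(S) = -216 (W(S) = (-6)³ = -216)
(W(-4)*(-9661) + (-1538 - 1*(-2507)))*(F + 43695) = (-216*(-9661) + (-1538 - 1*(-2507)))*(7268 + 43695) = (2086776 + (-1538 + 2507))*50963 = (2086776 + 969)*50963 = 2087745*50963 = 106397748435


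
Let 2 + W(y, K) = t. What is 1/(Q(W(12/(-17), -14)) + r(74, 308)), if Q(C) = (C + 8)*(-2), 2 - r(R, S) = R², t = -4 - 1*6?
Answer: -1/5466 ≈ -0.00018295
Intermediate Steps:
t = -10 (t = -4 - 6 = -10)
W(y, K) = -12 (W(y, K) = -2 - 10 = -12)
r(R, S) = 2 - R²
Q(C) = -16 - 2*C (Q(C) = (8 + C)*(-2) = -16 - 2*C)
1/(Q(W(12/(-17), -14)) + r(74, 308)) = 1/((-16 - 2*(-12)) + (2 - 1*74²)) = 1/((-16 + 24) + (2 - 1*5476)) = 1/(8 + (2 - 5476)) = 1/(8 - 5474) = 1/(-5466) = -1/5466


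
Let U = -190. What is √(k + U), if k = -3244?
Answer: I*√3434 ≈ 58.6*I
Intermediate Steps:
√(k + U) = √(-3244 - 190) = √(-3434) = I*√3434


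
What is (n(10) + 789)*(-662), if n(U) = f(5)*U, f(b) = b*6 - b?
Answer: -687818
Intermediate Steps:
f(b) = 5*b (f(b) = 6*b - b = 5*b)
n(U) = 25*U (n(U) = (5*5)*U = 25*U)
(n(10) + 789)*(-662) = (25*10 + 789)*(-662) = (250 + 789)*(-662) = 1039*(-662) = -687818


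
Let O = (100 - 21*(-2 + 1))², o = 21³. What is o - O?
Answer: -5380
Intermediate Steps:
o = 9261
O = 14641 (O = (100 - 21*(-1))² = (100 + 21)² = 121² = 14641)
o - O = 9261 - 1*14641 = 9261 - 14641 = -5380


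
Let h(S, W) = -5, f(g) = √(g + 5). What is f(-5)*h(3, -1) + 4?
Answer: 4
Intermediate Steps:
f(g) = √(5 + g)
f(-5)*h(3, -1) + 4 = √(5 - 5)*(-5) + 4 = √0*(-5) + 4 = 0*(-5) + 4 = 0 + 4 = 4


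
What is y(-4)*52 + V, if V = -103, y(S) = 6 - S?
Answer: 417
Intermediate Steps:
y(-4)*52 + V = (6 - 1*(-4))*52 - 103 = (6 + 4)*52 - 103 = 10*52 - 103 = 520 - 103 = 417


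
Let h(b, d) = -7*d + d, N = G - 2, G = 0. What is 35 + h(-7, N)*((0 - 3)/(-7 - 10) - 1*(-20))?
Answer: 4711/17 ≈ 277.12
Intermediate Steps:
N = -2 (N = 0 - 2 = -2)
h(b, d) = -6*d
35 + h(-7, N)*((0 - 3)/(-7 - 10) - 1*(-20)) = 35 + (-6*(-2))*((0 - 3)/(-7 - 10) - 1*(-20)) = 35 + 12*(-3/(-17) + 20) = 35 + 12*(-3*(-1/17) + 20) = 35 + 12*(3/17 + 20) = 35 + 12*(343/17) = 35 + 4116/17 = 4711/17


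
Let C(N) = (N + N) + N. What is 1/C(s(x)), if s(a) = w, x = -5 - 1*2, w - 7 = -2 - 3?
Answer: 1/6 ≈ 0.16667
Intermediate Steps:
w = 2 (w = 7 + (-2 - 3) = 7 - 5 = 2)
x = -7 (x = -5 - 2 = -7)
s(a) = 2
C(N) = 3*N (C(N) = 2*N + N = 3*N)
1/C(s(x)) = 1/(3*2) = 1/6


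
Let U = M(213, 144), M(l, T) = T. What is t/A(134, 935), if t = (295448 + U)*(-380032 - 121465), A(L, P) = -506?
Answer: 6738113692/23 ≈ 2.9296e+8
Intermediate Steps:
U = 144
t = -148238501224 (t = (295448 + 144)*(-380032 - 121465) = 295592*(-501497) = -148238501224)
t/A(134, 935) = -148238501224/(-506) = -148238501224*(-1/506) = 6738113692/23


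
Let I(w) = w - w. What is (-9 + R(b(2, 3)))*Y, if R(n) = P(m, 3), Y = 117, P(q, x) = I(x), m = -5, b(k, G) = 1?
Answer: -1053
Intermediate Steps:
I(w) = 0
P(q, x) = 0
R(n) = 0
(-9 + R(b(2, 3)))*Y = (-9 + 0)*117 = -9*117 = -1053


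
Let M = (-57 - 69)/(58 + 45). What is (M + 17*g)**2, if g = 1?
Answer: 2640625/10609 ≈ 248.90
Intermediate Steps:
M = -126/103 ≈ -1.2233
(M + 17*g)**2 = (-126/103 + 17*1)**2 = (-126/103 + 17)**2 = (1625/103)**2 = 2640625/10609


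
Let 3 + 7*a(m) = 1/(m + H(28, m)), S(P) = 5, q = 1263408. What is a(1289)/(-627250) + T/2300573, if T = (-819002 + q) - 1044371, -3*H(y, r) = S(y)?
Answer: -782586596521957/3000845565756500 ≈ -0.26079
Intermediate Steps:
H(y, r) = -5/3 (H(y, r) = -⅓*5 = -5/3)
a(m) = -3/7 + 1/(7*(-5/3 + m)) (a(m) = -3/7 + 1/(7*(m - 5/3)) = -3/7 + 1/(7*(-5/3 + m)))
T = -599965 (T = (-819002 + 1263408) - 1044371 = 444406 - 1044371 = -599965)
a(1289)/(-627250) + T/2300573 = (9*(2 - 1*1289)/(7*(-5 + 3*1289)))/(-627250) - 599965/2300573 = (9*(2 - 1289)/(7*(-5 + 3867)))*(-1/627250) - 599965*1/2300573 = ((9/7)*(-1287)/3862)*(-1/627250) - 599965/2300573 = ((9/7)*(1/3862)*(-1287))*(-1/627250) - 599965/2300573 = -11583/27034*(-1/627250) - 599965/2300573 = 891/1304390500 - 599965/2300573 = -782586596521957/3000845565756500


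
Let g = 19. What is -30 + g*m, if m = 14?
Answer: 236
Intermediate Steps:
-30 + g*m = -30 + 19*14 = -30 + 266 = 236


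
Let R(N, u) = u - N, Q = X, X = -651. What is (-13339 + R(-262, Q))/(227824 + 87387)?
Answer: -1056/24247 ≈ -0.043552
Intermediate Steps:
Q = -651
(-13339 + R(-262, Q))/(227824 + 87387) = (-13339 + (-651 - 1*(-262)))/(227824 + 87387) = (-13339 + (-651 + 262))/315211 = (-13339 - 389)*(1/315211) = -13728*1/315211 = -1056/24247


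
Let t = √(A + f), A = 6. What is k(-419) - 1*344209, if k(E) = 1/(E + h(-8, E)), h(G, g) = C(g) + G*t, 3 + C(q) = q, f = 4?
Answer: -243232192810/706641 + 8*√10/706641 ≈ -3.4421e+5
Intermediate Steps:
C(q) = -3 + q
t = √10 (t = √(6 + 4) = √10 ≈ 3.1623)
h(G, g) = -3 + g + G*√10 (h(G, g) = (-3 + g) + G*√10 = -3 + g + G*√10)
k(E) = 1/(-3 - 8*√10 + 2*E) (k(E) = 1/(E + (-3 + E - 8*√10)) = 1/(-3 - 8*√10 + 2*E))
k(-419) - 1*344209 = 1/(-3 - 8*√10 + 2*(-419)) - 1*344209 = 1/(-3 - 8*√10 - 838) - 344209 = 1/(-841 - 8*√10) - 344209 = -344209 + 1/(-841 - 8*√10)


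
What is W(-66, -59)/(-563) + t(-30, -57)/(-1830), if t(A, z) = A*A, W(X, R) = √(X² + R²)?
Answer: -30/61 - √7837/563 ≈ -0.64904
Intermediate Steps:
W(X, R) = √(R² + X²)
t(A, z) = A²
W(-66, -59)/(-563) + t(-30, -57)/(-1830) = √((-59)² + (-66)²)/(-563) + (-30)²/(-1830) = √(3481 + 4356)*(-1/563) + 900*(-1/1830) = √7837*(-1/563) - 30/61 = -√7837/563 - 30/61 = -30/61 - √7837/563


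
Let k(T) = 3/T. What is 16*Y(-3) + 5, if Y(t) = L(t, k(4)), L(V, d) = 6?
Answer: 101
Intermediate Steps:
Y(t) = 6
16*Y(-3) + 5 = 16*6 + 5 = 96 + 5 = 101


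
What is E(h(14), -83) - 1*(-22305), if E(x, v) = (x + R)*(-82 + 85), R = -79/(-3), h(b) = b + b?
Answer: 22468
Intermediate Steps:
h(b) = 2*b
R = 79/3 (R = -79*(-⅓) = 79/3 ≈ 26.333)
E(x, v) = 79 + 3*x (E(x, v) = (x + 79/3)*(-82 + 85) = (79/3 + x)*3 = 79 + 3*x)
E(h(14), -83) - 1*(-22305) = (79 + 3*(2*14)) - 1*(-22305) = (79 + 3*28) + 22305 = (79 + 84) + 22305 = 163 + 22305 = 22468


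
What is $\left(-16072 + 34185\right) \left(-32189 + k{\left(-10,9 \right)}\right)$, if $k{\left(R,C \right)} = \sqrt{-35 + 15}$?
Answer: $-583039357 + 36226 i \sqrt{5} \approx -5.8304 \cdot 10^{8} + 81004.0 i$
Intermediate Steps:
$k{\left(R,C \right)} = 2 i \sqrt{5}$ ($k{\left(R,C \right)} = \sqrt{-20} = 2 i \sqrt{5}$)
$\left(-16072 + 34185\right) \left(-32189 + k{\left(-10,9 \right)}\right) = \left(-16072 + 34185\right) \left(-32189 + 2 i \sqrt{5}\right) = 18113 \left(-32189 + 2 i \sqrt{5}\right) = -583039357 + 36226 i \sqrt{5}$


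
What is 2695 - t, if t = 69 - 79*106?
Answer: 11000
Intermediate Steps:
t = -8305 (t = 69 - 8374 = -8305)
2695 - t = 2695 - 1*(-8305) = 2695 + 8305 = 11000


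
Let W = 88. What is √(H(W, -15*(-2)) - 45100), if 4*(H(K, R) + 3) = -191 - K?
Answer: I*√180691/2 ≈ 212.54*I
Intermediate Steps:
H(K, R) = -203/4 - K/4 (H(K, R) = -3 + (-191 - K)/4 = -3 + (-191/4 - K/4) = -203/4 - K/4)
√(H(W, -15*(-2)) - 45100) = √((-203/4 - ¼*88) - 45100) = √((-203/4 - 22) - 45100) = √(-291/4 - 45100) = √(-180691/4) = I*√180691/2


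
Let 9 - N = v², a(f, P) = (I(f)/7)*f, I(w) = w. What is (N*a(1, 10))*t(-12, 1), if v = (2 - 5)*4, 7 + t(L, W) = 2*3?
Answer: 135/7 ≈ 19.286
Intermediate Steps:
t(L, W) = -1 (t(L, W) = -7 + 2*3 = -7 + 6 = -1)
v = -12 (v = -3*4 = -12)
a(f, P) = f²/7 (a(f, P) = (f/7)*f = f²/7)
N = -135 (N = 9 - 1*(-12)² = 9 - 1*144 = 9 - 144 = -135)
(N*a(1, 10))*t(-12, 1) = -135*1²/7*(-1) = -135/7*(-1) = 135/7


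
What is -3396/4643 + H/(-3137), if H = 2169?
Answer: -20723919/14565091 ≈ -1.4228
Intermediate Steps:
-3396/4643 + H/(-3137) = -3396/4643 + 2169/(-3137) = -3396*1/4643 + 2169*(-1/3137) = -3396/4643 - 2169/3137 = -20723919/14565091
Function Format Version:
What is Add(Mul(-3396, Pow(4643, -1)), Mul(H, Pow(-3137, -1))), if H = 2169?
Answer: Rational(-20723919, 14565091) ≈ -1.4228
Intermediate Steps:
Add(Mul(-3396, Pow(4643, -1)), Mul(H, Pow(-3137, -1))) = Add(Mul(-3396, Pow(4643, -1)), Mul(2169, Pow(-3137, -1))) = Add(Mul(-3396, Rational(1, 4643)), Mul(2169, Rational(-1, 3137))) = Add(Rational(-3396, 4643), Rational(-2169, 3137)) = Rational(-20723919, 14565091)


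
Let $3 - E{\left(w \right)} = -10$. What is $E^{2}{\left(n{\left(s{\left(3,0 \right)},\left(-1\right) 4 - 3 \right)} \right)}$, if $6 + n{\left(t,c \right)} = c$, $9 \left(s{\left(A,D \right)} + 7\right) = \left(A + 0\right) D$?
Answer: $169$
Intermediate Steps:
$s{\left(A,D \right)} = -7 + \frac{A D}{9}$ ($s{\left(A,D \right)} = -7 + \frac{\left(A + 0\right) D}{9} = -7 + \frac{A D}{9}$)
$n{\left(t,c \right)} = -6 + c$
$E{\left(w \right)} = 13$ ($E{\left(w \right)} = 3 - -10 = 3 + 10 = 13$)
$E^{2}{\left(n{\left(s{\left(3,0 \right)},\left(-1\right) 4 - 3 \right)} \right)} = 13^{2} = 169$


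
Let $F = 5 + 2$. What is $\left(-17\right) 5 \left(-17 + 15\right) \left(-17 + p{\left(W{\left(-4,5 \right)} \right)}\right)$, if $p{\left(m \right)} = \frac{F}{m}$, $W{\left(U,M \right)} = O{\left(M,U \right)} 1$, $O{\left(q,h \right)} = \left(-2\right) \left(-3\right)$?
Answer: $- \frac{8075}{3} \approx -2691.7$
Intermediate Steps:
$O{\left(q,h \right)} = 6$
$F = 7$
$W{\left(U,M \right)} = 6$ ($W{\left(U,M \right)} = 6 \cdot 1 = 6$)
$p{\left(m \right)} = \frac{7}{m}$
$\left(-17\right) 5 \left(-17 + 15\right) \left(-17 + p{\left(W{\left(-4,5 \right)} \right)}\right) = \left(-17\right) 5 \left(-17 + 15\right) \left(-17 + \frac{7}{6}\right) = - 85 \left(- 2 \left(-17 + 7 \cdot \frac{1}{6}\right)\right) = - 85 \left(- 2 \left(-17 + \frac{7}{6}\right)\right) = - 85 \left(\left(-2\right) \left(- \frac{95}{6}\right)\right) = \left(-85\right) \frac{95}{3} = - \frac{8075}{3}$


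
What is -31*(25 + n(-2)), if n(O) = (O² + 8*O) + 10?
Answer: -713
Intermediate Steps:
n(O) = 10 + O² + 8*O
-31*(25 + n(-2)) = -31*(25 + (10 + (-2)² + 8*(-2))) = -31*(25 + (10 + 4 - 16)) = -31*(25 - 2) = -31*23 = -713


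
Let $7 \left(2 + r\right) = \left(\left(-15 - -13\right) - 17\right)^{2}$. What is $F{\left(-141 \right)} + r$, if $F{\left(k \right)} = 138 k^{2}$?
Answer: $\frac{19205393}{7} \approx 2.7436 \cdot 10^{6}$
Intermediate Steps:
$r = \frac{347}{7}$ ($r = -2 + \frac{\left(\left(-15 - -13\right) - 17\right)^{2}}{7} = -2 + \frac{\left(\left(-15 + 13\right) - 17\right)^{2}}{7} = -2 + \frac{\left(-2 - 17\right)^{2}}{7} = -2 + \frac{\left(-19\right)^{2}}{7} = -2 + \frac{1}{7} \cdot 361 = -2 + \frac{361}{7} = \frac{347}{7} \approx 49.571$)
$F{\left(-141 \right)} + r = 138 \left(-141\right)^{2} + \frac{347}{7} = 138 \cdot 19881 + \frac{347}{7} = 2743578 + \frac{347}{7} = \frac{19205393}{7}$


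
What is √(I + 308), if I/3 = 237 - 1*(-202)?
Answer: 5*√65 ≈ 40.311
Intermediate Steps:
I = 1317 (I = 3*(237 - 1*(-202)) = 3*(237 + 202) = 3*439 = 1317)
√(I + 308) = √(1317 + 308) = √1625 = 5*√65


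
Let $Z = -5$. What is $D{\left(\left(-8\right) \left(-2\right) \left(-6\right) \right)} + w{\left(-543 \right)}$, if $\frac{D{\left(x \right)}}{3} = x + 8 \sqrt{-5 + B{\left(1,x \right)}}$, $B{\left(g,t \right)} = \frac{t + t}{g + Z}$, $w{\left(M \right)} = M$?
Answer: $-831 + 24 \sqrt{43} \approx -673.62$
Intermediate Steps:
$B{\left(g,t \right)} = \frac{2 t}{-5 + g}$ ($B{\left(g,t \right)} = \frac{t + t}{g - 5} = \frac{2 t}{-5 + g}$)
$D{\left(x \right)} = 3 x + 24 \sqrt{-5 - \frac{x}{2}}$ ($D{\left(x \right)} = 3 \left(x + 8 \sqrt{-5 + \frac{2 x}{-5 + 1}}\right) = 3 \left(x + 8 \sqrt{-5 + \frac{2 x}{-4}}\right) = 3 \left(x + 8 \sqrt{-5 + 2 x \left(- \frac{1}{4}\right)}\right) = 3 \left(x + 8 \sqrt{-5 - \frac{x}{2}}\right) = 3 x + 24 \sqrt{-5 - \frac{x}{2}}$)
$D{\left(\left(-8\right) \left(-2\right) \left(-6\right) \right)} + w{\left(-543 \right)} = \left(3 \left(-8\right) \left(-2\right) \left(-6\right) + 12 \sqrt{-20 - 2 \left(-8\right) \left(-2\right) \left(-6\right)}\right) - 543 = \left(3 \cdot 16 \left(-6\right) + 12 \sqrt{-20 - 2 \cdot 16 \left(-6\right)}\right) - 543 = \left(3 \left(-96\right) + 12 \sqrt{-20 - -192}\right) - 543 = \left(-288 + 12 \sqrt{-20 + 192}\right) - 543 = \left(-288 + 12 \sqrt{172}\right) - 543 = \left(-288 + 12 \cdot 2 \sqrt{43}\right) - 543 = \left(-288 + 24 \sqrt{43}\right) - 543 = -831 + 24 \sqrt{43}$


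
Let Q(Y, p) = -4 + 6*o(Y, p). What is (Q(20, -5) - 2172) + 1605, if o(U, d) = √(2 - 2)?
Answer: -571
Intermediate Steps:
o(U, d) = 0 (o(U, d) = √0 = 0)
Q(Y, p) = -4 (Q(Y, p) = -4 + 6*0 = -4 + 0 = -4)
(Q(20, -5) - 2172) + 1605 = (-4 - 2172) + 1605 = -2176 + 1605 = -571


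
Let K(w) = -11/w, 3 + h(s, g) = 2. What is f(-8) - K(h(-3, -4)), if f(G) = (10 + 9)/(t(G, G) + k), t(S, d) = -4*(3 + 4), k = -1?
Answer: -338/29 ≈ -11.655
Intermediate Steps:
h(s, g) = -1 (h(s, g) = -3 + 2 = -1)
t(S, d) = -28 (t(S, d) = -4*7 = -28)
f(G) = -19/29 (f(G) = (10 + 9)/(-28 - 1) = 19/(-29) = 19*(-1/29) = -19/29)
f(-8) - K(h(-3, -4)) = -19/29 - (-11)/(-1) = -19/29 - (-11)*(-1) = -19/29 - 1*11 = -19/29 - 11 = -338/29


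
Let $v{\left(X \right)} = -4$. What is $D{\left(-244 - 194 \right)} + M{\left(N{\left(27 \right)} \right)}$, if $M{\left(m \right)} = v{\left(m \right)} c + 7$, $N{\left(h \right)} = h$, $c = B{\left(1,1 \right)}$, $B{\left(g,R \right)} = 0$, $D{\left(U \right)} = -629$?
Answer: $-622$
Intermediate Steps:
$c = 0$
$M{\left(m \right)} = 7$ ($M{\left(m \right)} = \left(-4\right) 0 + 7 = 0 + 7 = 7$)
$D{\left(-244 - 194 \right)} + M{\left(N{\left(27 \right)} \right)} = -629 + 7 = -622$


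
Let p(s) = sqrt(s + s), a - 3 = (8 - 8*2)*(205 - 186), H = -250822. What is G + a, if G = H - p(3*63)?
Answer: -250971 - 3*sqrt(42) ≈ -2.5099e+5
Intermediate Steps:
a = -149 (a = 3 + (8 - 8*2)*(205 - 186) = 3 + (8 - 16)*19 = 3 - 8*19 = 3 - 152 = -149)
p(s) = sqrt(2)*sqrt(s) (p(s) = sqrt(2*s) = sqrt(2)*sqrt(s))
G = -250822 - 3*sqrt(42) (G = -250822 - sqrt(2)*sqrt(3*63) = -250822 - sqrt(2)*sqrt(189) = -250822 - sqrt(2)*3*sqrt(21) = -250822 - 3*sqrt(42) ≈ -2.5084e+5)
G + a = (-250822 - 3*sqrt(42)) - 149 = -250971 - 3*sqrt(42)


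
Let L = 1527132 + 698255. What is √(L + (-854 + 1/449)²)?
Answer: 2*√148917578153/449 ≈ 1718.9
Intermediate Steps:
L = 2225387
√(L + (-854 + 1/449)²) = √(2225387 + (-854 + 1/449)²) = √(2225387 + (-383445/449)²) = √(2225387 + 147030068025/201601) = √(595670312612/201601) = 2*√148917578153/449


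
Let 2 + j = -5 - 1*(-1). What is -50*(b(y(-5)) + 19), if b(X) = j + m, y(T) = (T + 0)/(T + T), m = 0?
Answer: -650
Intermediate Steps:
j = -6 (j = -2 + (-5 - 1*(-1)) = -2 + (-5 + 1) = -2 - 4 = -6)
y(T) = ½ (y(T) = T/((2*T)) = T*(1/(2*T)) = ½)
b(X) = -6 (b(X) = -6 + 0 = -6)
-50*(b(y(-5)) + 19) = -50*(-6 + 19) = -50*13 = -650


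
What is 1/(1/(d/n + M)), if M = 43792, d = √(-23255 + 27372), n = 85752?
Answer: 43792 + √4117/85752 ≈ 43792.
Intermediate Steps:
d = √4117 ≈ 64.164
1/(1/(d/n + M)) = 1/(1/(√4117/85752 + 43792)) = 1/(1/(43792 + √4117/85752)) = 43792 + √4117/85752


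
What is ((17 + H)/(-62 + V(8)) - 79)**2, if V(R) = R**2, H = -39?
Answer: 8100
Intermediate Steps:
((17 + H)/(-62 + V(8)) - 79)**2 = ((17 - 39)/(-62 + 8**2) - 79)**2 = (-22/(-62 + 64) - 79)**2 = (-22/2 - 79)**2 = (-22*1/2 - 79)**2 = (-11 - 79)**2 = (-90)**2 = 8100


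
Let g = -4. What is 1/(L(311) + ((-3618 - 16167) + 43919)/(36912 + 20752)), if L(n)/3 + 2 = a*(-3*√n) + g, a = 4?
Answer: 14615200288/334797137454263 - 29926232064*√311/334797137454263 ≈ -0.0015327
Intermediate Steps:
L(n) = -18 - 36*√n (L(n) = -6 + 3*(4*(-3*√n) - 4) = -6 + 3*(-12*√n - 4) = -6 + 3*(-4 - 12*√n) = -6 + (-12 - 36*√n) = -18 - 36*√n)
1/(L(311) + ((-3618 - 16167) + 43919)/(36912 + 20752)) = 1/((-18 - 36*√311) + ((-3618 - 16167) + 43919)/(36912 + 20752)) = 1/((-18 - 36*√311) + (-19785 + 43919)/57664) = 1/((-18 - 36*√311) + 24134*(1/57664)) = 1/((-18 - 36*√311) + 12067/28832) = 1/(-506909/28832 - 36*√311)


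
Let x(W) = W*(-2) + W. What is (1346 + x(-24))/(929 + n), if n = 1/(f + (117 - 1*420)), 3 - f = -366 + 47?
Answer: 13015/8826 ≈ 1.4746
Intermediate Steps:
f = 322 (f = 3 - (-366 + 47) = 3 - 1*(-319) = 3 + 319 = 322)
x(W) = -W (x(W) = -2*W + W = -W)
n = 1/19 (n = 1/(322 + (117 - 1*420)) = 1/(322 + (117 - 420)) = 1/(322 - 303) = 1/19 ≈ 0.052632)
(1346 + x(-24))/(929 + n) = (1346 - 1*(-24))/(929 + 1/19) = (1346 + 24)/(17652/19) = 1370*(19/17652) = 13015/8826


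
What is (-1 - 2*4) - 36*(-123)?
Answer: 4419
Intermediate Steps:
(-1 - 2*4) - 36*(-123) = (-1 - 8) + 4428 = -9 + 4428 = 4419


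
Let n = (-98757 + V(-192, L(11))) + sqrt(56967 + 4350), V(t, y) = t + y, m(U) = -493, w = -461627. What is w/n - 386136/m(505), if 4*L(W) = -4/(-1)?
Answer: 3803039441873860/4826788175791 + 4154643*sqrt(757)/9790645387 ≈ 787.91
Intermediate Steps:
L(W) = 1 (L(W) = (-4/(-1))/4 = (-4*(-1))/4 = (1/4)*4 = 1)
n = -98948 + 9*sqrt(757) (n = (-98757 + (-192 + 1)) + sqrt(56967 + 4350) = (-98757 - 191) + sqrt(61317) = -98948 + 9*sqrt(757) ≈ -98700.)
w/n - 386136/m(505) = -461627/(-98948 + 9*sqrt(757)) - 386136/(-493) = -461627/(-98948 + 9*sqrt(757)) - 386136*(-1/493) = -461627/(-98948 + 9*sqrt(757)) + 386136/493 = 386136/493 - 461627/(-98948 + 9*sqrt(757))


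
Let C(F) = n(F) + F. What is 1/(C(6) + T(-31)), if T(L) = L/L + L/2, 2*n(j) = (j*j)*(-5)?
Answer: -2/197 ≈ -0.010152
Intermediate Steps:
n(j) = -5*j²/2 (n(j) = ((j*j)*(-5))/2 = (j²*(-5))/2 = (-5*j²)/2 = -5*j²/2)
C(F) = F - 5*F²/2 (C(F) = -5*F²/2 + F = F - 5*F²/2)
T(L) = 1 + L/2 (T(L) = 1 + L*(½) = 1 + L/2)
1/(C(6) + T(-31)) = 1/((½)*6*(2 - 5*6) + (1 + (½)*(-31))) = 1/((½)*6*(2 - 30) + (1 - 31/2)) = 1/((½)*6*(-28) - 29/2) = 1/(-84 - 29/2) = 1/(-197/2) = -2/197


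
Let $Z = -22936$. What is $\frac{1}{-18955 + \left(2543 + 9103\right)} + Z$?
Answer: $- \frac{167639225}{7309} \approx -22936.0$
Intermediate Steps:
$\frac{1}{-18955 + \left(2543 + 9103\right)} + Z = \frac{1}{-18955 + \left(2543 + 9103\right)} - 22936 = \frac{1}{-18955 + 11646} - 22936 = \frac{1}{-7309} - 22936 = - \frac{1}{7309} - 22936 = - \frac{167639225}{7309}$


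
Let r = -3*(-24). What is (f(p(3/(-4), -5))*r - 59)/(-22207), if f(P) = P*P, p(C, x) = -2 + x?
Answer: -3469/22207 ≈ -0.15621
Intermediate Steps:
f(P) = P²
r = 72
(f(p(3/(-4), -5))*r - 59)/(-22207) = ((-2 - 5)²*72 - 59)/(-22207) = ((-7)²*72 - 59)*(-1/22207) = (49*72 - 59)*(-1/22207) = (3528 - 59)*(-1/22207) = 3469*(-1/22207) = -3469/22207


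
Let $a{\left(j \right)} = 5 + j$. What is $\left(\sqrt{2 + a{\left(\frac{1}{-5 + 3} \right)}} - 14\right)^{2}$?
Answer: $\frac{\left(28 - \sqrt{26}\right)^{2}}{4} \approx 131.11$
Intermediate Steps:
$\left(\sqrt{2 + a{\left(\frac{1}{-5 + 3} \right)}} - 14\right)^{2} = \left(\sqrt{2 + \left(5 + \frac{1}{-5 + 3}\right)} - 14\right)^{2} = \left(\sqrt{2 + \left(5 + \frac{1}{-2}\right)} - 14\right)^{2} = \left(\sqrt{2 + \left(5 - \frac{1}{2}\right)} - 14\right)^{2} = \left(\sqrt{2 + \frac{9}{2}} - 14\right)^{2} = \left(\sqrt{\frac{13}{2}} - 14\right)^{2} = \left(\frac{\sqrt{26}}{2} - 14\right)^{2} = \left(-14 + \frac{\sqrt{26}}{2}\right)^{2}$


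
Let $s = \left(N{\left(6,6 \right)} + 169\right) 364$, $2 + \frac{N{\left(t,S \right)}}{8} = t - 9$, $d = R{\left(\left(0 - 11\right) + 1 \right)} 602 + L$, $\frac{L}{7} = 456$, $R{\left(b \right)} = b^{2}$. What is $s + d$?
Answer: $110348$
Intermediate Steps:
$L = 3192$ ($L = 7 \cdot 456 = 3192$)
$d = 63392$ ($d = \left(\left(0 - 11\right) + 1\right)^{2} \cdot 602 + 3192 = \left(-11 + 1\right)^{2} \cdot 602 + 3192 = \left(-10\right)^{2} \cdot 602 + 3192 = 100 \cdot 602 + 3192 = 60200 + 3192 = 63392$)
$N{\left(t,S \right)} = -88 + 8 t$ ($N{\left(t,S \right)} = -16 + 8 \left(t - 9\right) = -16 + 8 \left(-9 + t\right) = -16 + \left(-72 + 8 t\right) = -88 + 8 t$)
$s = 46956$ ($s = \left(\left(-88 + 8 \cdot 6\right) + 169\right) 364 = \left(\left(-88 + 48\right) + 169\right) 364 = \left(-40 + 169\right) 364 = 129 \cdot 364 = 46956$)
$s + d = 46956 + 63392 = 110348$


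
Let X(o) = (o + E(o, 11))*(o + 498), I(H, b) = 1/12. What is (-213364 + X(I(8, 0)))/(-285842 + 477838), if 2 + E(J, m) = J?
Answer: -15427955/13823712 ≈ -1.1161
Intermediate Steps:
I(H, b) = 1/12
E(J, m) = -2 + J
X(o) = (-2 + 2*o)*(498 + o) (X(o) = (o + (-2 + o))*(o + 498) = (-2 + 2*o)*(498 + o))
(-213364 + X(I(8, 0)))/(-285842 + 477838) = (-213364 + (-996 + 2*(1/12)² + 994*(1/12)))/(-285842 + 477838) = (-213364 + (-996 + 2*(1/144) + 497/6))/191996 = (-213364 + (-996 + 1/72 + 497/6))*(1/191996) = (-213364 - 65747/72)*(1/191996) = -15427955/72*1/191996 = -15427955/13823712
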